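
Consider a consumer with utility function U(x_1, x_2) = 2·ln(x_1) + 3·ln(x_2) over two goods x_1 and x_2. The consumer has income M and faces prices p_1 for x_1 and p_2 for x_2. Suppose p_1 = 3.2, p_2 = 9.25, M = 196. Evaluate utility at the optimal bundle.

V = 14.0253

The MRS is (2/3)·x_2/x_1. Set MRS = p_1/p_2.
Rearranging, p_2·x_2 = (3/2)·p_1·x_1. Substituting into the budget gives p_1·x_1·(1 + (3/2)) = M.
Demand: x_1*(p_1,p_2,M) = 0.4·M/p_1 and x_2* = 0.6·M/p_2.
At p_1=3.2, p_2=9.25, M=196: x_1* = 0.4·196/3.2 = 24.5, x_2* = 12.7135.
Utility at the optimum: U(24.5, 12.7135) = 14.0253.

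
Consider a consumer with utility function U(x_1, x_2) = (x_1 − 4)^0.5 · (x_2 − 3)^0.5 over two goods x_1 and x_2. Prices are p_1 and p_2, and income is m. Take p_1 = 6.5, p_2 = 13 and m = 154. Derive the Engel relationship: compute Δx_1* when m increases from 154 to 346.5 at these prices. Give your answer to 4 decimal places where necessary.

Substituting into the budget: x_1* = 4 + 0.5·(m − 4·p_1 − 3·p_2)/p_1, and x_2* = 3 + 0.5·(…)/p_2.
Discretionary income = 154 − 4·6.5 − 3·13 = 89; x_1* = 4 + 0.5·89/6.5 = 10.8462.
At m' = 346.5: x_1* = 25.6538. Change: 25.6538 − 10.8462 = 14.8077.

Δx_1* = 14.8077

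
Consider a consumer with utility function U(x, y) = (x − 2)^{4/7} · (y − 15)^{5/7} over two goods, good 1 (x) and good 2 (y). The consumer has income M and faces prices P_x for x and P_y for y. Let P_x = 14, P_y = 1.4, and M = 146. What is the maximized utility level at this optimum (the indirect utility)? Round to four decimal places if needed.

Let x' = x−2, y' = y−15. MRS = (4/5)·y'/x' = P_x/P_y.
Substituting into the budget: x* = 2 + 4/9·(M − 2·P_x − 15·P_y)/P_x, and y* = 15 + 5/9·(…)/P_y.
Discretionary income = 146 − 2·14 − 15·1.4 = 97; x* = 2 + 4/9·97/14 = 5.0794; y* = 15 + 5/9·97/1.4 = 53.4921.
Utility at the optimum: U(5.0794, 53.4921) = 25.7946.

V = 25.7946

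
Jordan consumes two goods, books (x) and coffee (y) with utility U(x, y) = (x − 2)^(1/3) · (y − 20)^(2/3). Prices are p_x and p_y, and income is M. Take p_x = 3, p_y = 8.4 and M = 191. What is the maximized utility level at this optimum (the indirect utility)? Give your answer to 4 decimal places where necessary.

After buying the subsistence bundle (2, 20), a share 1/3 of the remaining income goes to x: x* = 2 + 1/3·(M − 2p_x − 20p_y)/p_x.
Discretionary income = 191 − 2·3 − 20·8.4 = 17; x* = 2 + 1/3·17/3 = 3.8889; y* = 20 + 2/3·17/8.4 = 21.3492.
Utility at the optimum: U(3.8889, 21.3492) = 1.5093.

V = 1.5093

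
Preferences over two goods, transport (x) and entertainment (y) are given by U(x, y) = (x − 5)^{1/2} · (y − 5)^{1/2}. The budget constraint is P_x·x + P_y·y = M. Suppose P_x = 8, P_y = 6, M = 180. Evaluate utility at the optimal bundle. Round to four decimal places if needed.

V = 7.9386

This is Cobb-Douglas in (x−5, y−5): tangency gives 0.5·P_y·(y−5) = 0.5·P_x·(x−5).
Substituting into the budget: x* = 5 + 0.5·(M − 5·P_x − 5·P_y)/P_x, and y* = 5 + 0.5·(…)/P_y.
Discretionary income = 180 − 5·8 − 5·6 = 110; x* = 5 + 0.5·110/8 = 11.875; y* = 5 + 0.5·110/6 = 14.1667.
Utility at the optimum: U(11.875, 14.1667) = 7.9386.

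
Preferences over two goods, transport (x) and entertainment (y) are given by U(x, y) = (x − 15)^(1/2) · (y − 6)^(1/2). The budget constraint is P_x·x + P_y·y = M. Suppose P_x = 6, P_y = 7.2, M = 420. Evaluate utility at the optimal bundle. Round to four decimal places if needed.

Substituting into the budget: x* = 15 + 0.5·(M − 15·P_x − 6·P_y)/P_x, and y* = 6 + 0.5·(…)/P_y.
Discretionary income = 420 − 15·6 − 6·7.2 = 286.8; x* = 15 + 0.5·286.8/6 = 38.9; y* = 6 + 0.5·286.8/7.2 = 25.9167.
Utility at the optimum: U(38.9, 25.9167) = 21.8176.

V = 21.8176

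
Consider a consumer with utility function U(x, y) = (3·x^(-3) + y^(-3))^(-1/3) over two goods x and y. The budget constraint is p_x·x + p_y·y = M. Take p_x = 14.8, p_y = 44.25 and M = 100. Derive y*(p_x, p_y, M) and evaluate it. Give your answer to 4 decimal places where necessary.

y* = 1.4314

MU_x ∝ 3·x^(-4), MU_y ∝ y^(-4), so MRS = 3·(y/x)^(4) = p_x/p_y.
Hence y/x = ((1/3)·p_x/p_y)^(1/(4)), i.e. raised to the 0.25 power.
With the ratio pinned down, the budget gives x* = M/(p_x + p_y·(y/x)) and y* = (y/x)·x*.
Numerically y/x = 0.577839, so x* = 100/(14.8 + 44.25·0.577839) = 2.4771 and y* = 0.577839·2.4771 = 1.4314.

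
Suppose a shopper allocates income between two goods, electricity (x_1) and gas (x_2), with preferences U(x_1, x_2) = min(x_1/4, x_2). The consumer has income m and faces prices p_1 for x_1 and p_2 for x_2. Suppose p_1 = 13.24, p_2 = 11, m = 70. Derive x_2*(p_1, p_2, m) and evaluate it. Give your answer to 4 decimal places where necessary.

x_2* = 1.0944

With perfect complements, no substitution: consume in ratio x_1:x_2 = 4:1.
Budget: p_1·x_1 + p_2·(1/4)·x_1 = m, so (4·p_1 + p_2)·x_1 = 4·m.
Demand: x_1*(p_1,p_2,m) = 4·m/(4·p_1 + p_2), x_2* = m/(4·p_1 + p_2).
Here 4·13.24 + 11 = 63.96, giving x_2* = 1.0944.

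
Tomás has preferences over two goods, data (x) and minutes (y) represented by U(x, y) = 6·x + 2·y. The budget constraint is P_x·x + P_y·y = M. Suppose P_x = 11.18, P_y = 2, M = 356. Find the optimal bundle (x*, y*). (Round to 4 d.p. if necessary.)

Numerically: x* = 0, y* = 178.

x* = 0, y* = 178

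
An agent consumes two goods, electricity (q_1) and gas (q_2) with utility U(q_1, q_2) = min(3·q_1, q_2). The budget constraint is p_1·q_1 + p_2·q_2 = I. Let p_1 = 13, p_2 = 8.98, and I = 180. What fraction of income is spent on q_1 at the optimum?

Leontief preferences: the optimum is at the kink where q_1/1 = q_2/3, i.e. q_2 = 3·q_1.
Budget: p_1·q_1 + p_2·3·q_1 = I, so (p_1 + 3·p_2)·q_1 = I.
Demand: q_1*(p_1,p_2,I) = I/(p_1 + 3·p_2), q_2* = 3·I/(p_1 + 3·p_2).
Here 13 + 3·8.98 = 39.94, giving q_1* = 4.5068 and q_2* = 13.5203.
Expenditure on q_1: 13·4.5068 = 58.5879; share = 0.3255.

share on q_1 = 0.3255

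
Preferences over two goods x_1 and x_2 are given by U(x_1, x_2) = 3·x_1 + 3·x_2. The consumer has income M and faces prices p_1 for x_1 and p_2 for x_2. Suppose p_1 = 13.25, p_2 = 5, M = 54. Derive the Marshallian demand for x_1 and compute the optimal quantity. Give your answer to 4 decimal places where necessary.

Perfect substitutes: compare marginal utility per dollar. 3/p_1 vs 3/p_2 → 0.2264 vs 0.6.
x_2 gives more utility per dollar, so spend all income on x_2: x_2* = M/p_2, x_1* = 0.
Numerically: x_1* = 0, x_2* = 10.8.

x_1* = 0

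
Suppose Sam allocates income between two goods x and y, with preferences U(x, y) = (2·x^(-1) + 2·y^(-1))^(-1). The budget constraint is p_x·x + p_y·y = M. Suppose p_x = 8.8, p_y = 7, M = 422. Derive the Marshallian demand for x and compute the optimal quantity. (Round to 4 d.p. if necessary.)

From the CES first-order condition, (y/x)^(2) = p_x/p_y.
Hence y/x = (p_x/p_y)^(1/(2)), i.e. raised to the 0.5 power.
Substitute y = (y/x)·x into the budget: x* = M/(p_x + p_y·(y/x)).
Numerically y/x = 1.121224, so x* = 422/(8.8 + 7·1.121224) = 25.3475.

x* = 25.3475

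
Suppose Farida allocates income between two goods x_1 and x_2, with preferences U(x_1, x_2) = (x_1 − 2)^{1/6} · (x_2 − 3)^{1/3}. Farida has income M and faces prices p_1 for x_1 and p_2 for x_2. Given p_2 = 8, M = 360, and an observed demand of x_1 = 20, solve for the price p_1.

p_1 = 6

MRS = (1/2)·(x_2−3)/(x_1−2). Tangency with p_1/p_2 gives x_2−3 = 2·(p_1/p_2)·(x_1−2).
Substituting into the budget: x_1* = 2 + 1/3·(M − 2·p_1 − 3·p_2)/p_1, and x_2* = 3 + 2/3·(…)/p_2.
Set x_1* = 20 in the demand function and solve for p_1: p_1 = 6.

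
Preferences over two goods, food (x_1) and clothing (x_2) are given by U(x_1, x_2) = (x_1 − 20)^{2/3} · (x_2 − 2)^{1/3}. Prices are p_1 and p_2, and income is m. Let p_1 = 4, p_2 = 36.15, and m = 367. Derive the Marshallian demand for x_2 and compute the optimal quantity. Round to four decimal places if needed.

This is Cobb-Douglas in (x_1−20, x_2−2): tangency gives 2/3·p_2·(x_2−2) = 1/3·p_1·(x_1−20).
After buying the subsistence bundle (20, 2), a share 2/3 of the remaining income goes to x_1: x_1* = 20 + 2/3·(m − 20p_1 − 2p_2)/p_1.
Discretionary income = 367 − 20·4 − 2·36.15 = 214.7; x_2* = 2 + 1/3·214.7/36.15 = 3.9797.

x_2* = 3.9797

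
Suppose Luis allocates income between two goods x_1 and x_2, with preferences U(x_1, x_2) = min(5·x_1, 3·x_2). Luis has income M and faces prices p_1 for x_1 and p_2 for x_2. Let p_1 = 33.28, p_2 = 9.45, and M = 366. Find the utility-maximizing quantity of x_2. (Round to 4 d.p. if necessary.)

With perfect complements, no substitution: consume in ratio x_1:x_2 = 3:5.
Budget: p_1·x_1 + p_2·(5/3)·x_1 = M, so (3·p_1 + 5·p_2)·x_1 = 3·M.
Demand: x_1*(p_1,p_2,M) = 3·M/(3·p_1 + 5·p_2), x_2* = 5·M/(3·p_1 + 5·p_2).
Here 3·33.28 + 5·9.45 = 147.09, giving x_2* = 12.4414.

x_2* = 12.4414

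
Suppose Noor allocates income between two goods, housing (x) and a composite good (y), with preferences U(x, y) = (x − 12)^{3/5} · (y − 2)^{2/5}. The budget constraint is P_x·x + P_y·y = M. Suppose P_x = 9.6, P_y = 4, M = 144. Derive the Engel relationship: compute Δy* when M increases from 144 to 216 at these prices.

Δy* = 7.2

Substituting into the budget: x* = 12 + 0.6·(M − 12·P_x − 2·P_y)/P_x, and y* = 2 + 0.4·(…)/P_y.
Discretionary income = 144 − 12·9.6 − 2·4 = 20.8; y* = 2 + 0.4·20.8/4 = 4.08.
At M' = 216: y* = 11.28. Change: 11.28 − 4.08 = 7.2.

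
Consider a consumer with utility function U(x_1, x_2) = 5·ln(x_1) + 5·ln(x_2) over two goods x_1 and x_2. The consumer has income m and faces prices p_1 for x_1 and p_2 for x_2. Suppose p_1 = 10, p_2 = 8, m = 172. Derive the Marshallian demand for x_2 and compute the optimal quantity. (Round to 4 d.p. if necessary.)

x_2* = 10.75

At p_1=10, p_2=8, m=172: x_2* = 0.5·172/8 = 10.75.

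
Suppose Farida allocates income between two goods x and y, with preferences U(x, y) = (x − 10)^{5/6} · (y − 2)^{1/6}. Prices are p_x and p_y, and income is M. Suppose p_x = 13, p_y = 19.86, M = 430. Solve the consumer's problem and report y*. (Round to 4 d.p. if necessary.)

Let x' = x−10, y' = y−2. MRS = 5·y'/x' = p_x/p_y.
After buying the subsistence bundle (10, 2), a share 5/6 of the remaining income goes to x: x* = 10 + 5/6·(M − 10p_x − 2p_y)/p_x.
Discretionary income = 430 − 10·13 − 2·19.86 = 260.28; y* = 2 + 1/6·260.28/19.86 = 4.1843.

y* = 4.1843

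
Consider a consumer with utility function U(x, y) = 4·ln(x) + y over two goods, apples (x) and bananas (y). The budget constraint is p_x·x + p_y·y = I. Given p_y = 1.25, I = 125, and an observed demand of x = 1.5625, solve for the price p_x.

p_x = 3.2

Set MRS = p_x/p_y: (4/x)/1 = p_x/p_y.
So x*(p_x,p_y) = 4·p_y/p_x, independent of income; and y* = (I − 4·p_y)/p_y.
Set x* = 1.5625 in the demand function and solve for p_x: p_x = 3.2.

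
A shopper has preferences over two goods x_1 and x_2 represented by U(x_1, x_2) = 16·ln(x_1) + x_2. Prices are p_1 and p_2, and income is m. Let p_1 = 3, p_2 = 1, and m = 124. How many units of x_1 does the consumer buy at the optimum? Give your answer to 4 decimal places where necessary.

x_1* = 5.3333

Set MRS = p_1/p_2: (16/x_1)/1 = p_1/p_2.
So x_1*(p_1,p_2) = 16·p_2/p_1, independent of income; and x_2* = (m − 16·p_2)/p_2.
At the given prices: x_1* = 16·1/3 = 5.3333.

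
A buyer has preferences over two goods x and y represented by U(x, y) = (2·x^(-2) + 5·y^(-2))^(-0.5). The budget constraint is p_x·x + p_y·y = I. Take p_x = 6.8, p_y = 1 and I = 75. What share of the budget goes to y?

share on y = 0.2744

MRS = MU_x/MU_y = (2/5)·(y/x)^(3). Set equal to p_x/p_y.
Hence y/x = ((5/2)·p_x/p_y)^(1/(3)), i.e. raised to the 1/3 power.
With the ratio pinned down, the budget gives x* = I/(p_x + p_y·(y/x)) and y* = (y/x)·x*.
Numerically y/x = 2.571282, so x* = 75/(6.8 + 1·2.571282) = 8.0032 and y* = 2.571282·8.0032 = 20.5784.
Expenditure on y: 1·20.5784 = 20.5784; share = 0.2744.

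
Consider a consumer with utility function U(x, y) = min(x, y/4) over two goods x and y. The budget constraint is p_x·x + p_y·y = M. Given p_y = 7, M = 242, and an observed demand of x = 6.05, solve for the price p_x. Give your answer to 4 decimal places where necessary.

With perfect complements, no substitution: consume in ratio x:y = 1:4.
Budget: p_x·x + p_y·4·x = M, so (p_x + 4·p_y)·x = M.
Demand: x*(p_x,p_y,M) = M/(p_x + 4·p_y), y* = 4·M/(p_x + 4·p_y).
Set x* = 6.05 in the demand function and solve for p_x: p_x = 12.

p_x = 12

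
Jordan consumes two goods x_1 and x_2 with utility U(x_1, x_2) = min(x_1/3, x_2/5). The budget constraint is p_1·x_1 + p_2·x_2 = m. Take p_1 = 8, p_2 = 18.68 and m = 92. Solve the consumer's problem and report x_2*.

x_2* = 3.9182

Leontief preferences: the optimum is at the kink where x_1/3 = x_2/5, i.e. x_2 = (5/3)·x_1.
Budget: p_1·x_1 + p_2·(5/3)·x_1 = m, so (3·p_1 + 5·p_2)·x_1 = 3·m.
Demand: x_1*(p_1,p_2,m) = 3·m/(3·p_1 + 5·p_2), x_2* = 5·m/(3·p_1 + 5·p_2).
Here 3·8 + 5·18.68 = 117.4, giving x_2* = 3.9182.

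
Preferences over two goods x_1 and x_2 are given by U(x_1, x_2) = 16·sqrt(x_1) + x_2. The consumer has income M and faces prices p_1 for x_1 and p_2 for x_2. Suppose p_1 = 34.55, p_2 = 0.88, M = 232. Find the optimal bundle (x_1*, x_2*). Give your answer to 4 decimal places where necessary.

x_1* = 0.0415, x_2* = 262.0063

Solve: √x_1 = 8·p_2/p_1, so x_1*(p_1,p_2) = (8·p_2/p_1)², and x_2* = (M − p_1·x_1*)/p_2.
Plugging in: x_1* = (8·0.88/34.55)² = 0.0415, x_2* = 262.0063.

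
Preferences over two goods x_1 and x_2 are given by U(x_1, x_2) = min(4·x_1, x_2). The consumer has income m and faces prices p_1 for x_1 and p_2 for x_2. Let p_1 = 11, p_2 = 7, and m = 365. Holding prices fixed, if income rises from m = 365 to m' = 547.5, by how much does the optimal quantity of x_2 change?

Leontief preferences: the optimum is at the kink where x_1/1 = x_2/4, i.e. x_2 = 4·x_1.
Budget: p_1·x_1 + p_2·4·x_1 = m, so (p_1 + 4·p_2)·x_1 = m.
Demand: x_1*(p_1,p_2,m) = m/(p_1 + 4·p_2), x_2* = 4·m/(p_1 + 4·p_2).
Here 11 + 4·7 = 39, giving x_2* = 37.4359.
At m' = 547.5: x_2* = 56.1538. Change: 56.1538 − 37.4359 = 18.7179.

Δx_2* = 18.7179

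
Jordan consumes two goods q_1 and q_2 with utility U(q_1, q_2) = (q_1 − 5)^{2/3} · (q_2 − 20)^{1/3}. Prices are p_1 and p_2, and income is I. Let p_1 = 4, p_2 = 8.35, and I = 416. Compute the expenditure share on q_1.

share on q_1 = 0.4151

MRS = 2·(q_2−20)/(q_1−5). Tangency with p_1/p_2 gives q_2−20 = (1/2)·(p_1/p_2)·(q_1−5).
After buying the subsistence bundle (5, 20), a share 2/3 of the remaining income goes to q_1: q_1* = 5 + 2/3·(I − 5p_1 − 20p_2)/p_1.
Discretionary income = 416 − 5·4 − 20·8.35 = 229; q_1* = 5 + 2/3·229/4 = 43.1667; q_2* = 20 + 1/3·229/8.35 = 29.1417.
Expenditure on q_1: 4·43.1667 = 172.6667; share = 0.4151.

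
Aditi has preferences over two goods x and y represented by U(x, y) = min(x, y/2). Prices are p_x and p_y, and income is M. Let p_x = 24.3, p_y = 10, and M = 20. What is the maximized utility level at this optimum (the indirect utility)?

V = 0.4515

Leontief preferences: the optimum is at the kink where x/1 = y/2, i.e. y = 2·x.
Budget: p_x·x + p_y·2·x = M, so (p_x + 2·p_y)·x = M.
Demand: x*(p_x,p_y,M) = M/(p_x + 2·p_y), y* = 2·M/(p_x + 2·p_y).
Here 24.3 + 2·10 = 44.3, giving x* = 0.4515 and y* = 0.9029.
Utility at the optimum: U(0.4515, 0.9029) = 0.4515.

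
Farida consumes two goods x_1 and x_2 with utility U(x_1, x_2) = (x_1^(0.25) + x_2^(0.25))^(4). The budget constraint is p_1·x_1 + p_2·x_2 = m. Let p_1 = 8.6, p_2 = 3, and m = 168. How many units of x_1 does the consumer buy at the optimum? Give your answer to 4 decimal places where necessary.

x_1* = 8.0704

MU_x_1 ∝ x_1^(-0.75), MU_x_2 ∝ x_2^(-0.75), so MRS = (x_2/x_1)^(0.75) = p_1/p_2.
Solve for the ratio: x_2/x_1 = [p_1/p_2]^(4/3).
Substitute x_2 = (x_2/x_1)·x_1 into the budget: x_1* = m/(p_1 + p_2·(x_2/x_1)).
Numerically x_2/x_1 = 4.072267, so x_1* = 168/(8.6 + 3·4.072267) = 8.0704.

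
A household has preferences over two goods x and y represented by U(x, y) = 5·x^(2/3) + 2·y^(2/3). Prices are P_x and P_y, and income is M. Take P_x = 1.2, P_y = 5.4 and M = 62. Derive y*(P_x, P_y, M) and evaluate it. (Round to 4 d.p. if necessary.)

From the CES first-order condition, (5/2)·(y/x)^(1/3) = P_x/P_y.
Hence y/x = ((2/5)·P_x/P_y)^(1/(1/3)), i.e. raised to the 3 power.
Substitute y = (y/x)·x into the budget: x* = M/(P_x + P_y·(y/x)).
Numerically y/x = 0.000702, so x* = 62/(1.2 + 5.4·0.000702) = 51.5039 and y* = 0.000702·51.5039 = 0.0362.

y* = 0.0362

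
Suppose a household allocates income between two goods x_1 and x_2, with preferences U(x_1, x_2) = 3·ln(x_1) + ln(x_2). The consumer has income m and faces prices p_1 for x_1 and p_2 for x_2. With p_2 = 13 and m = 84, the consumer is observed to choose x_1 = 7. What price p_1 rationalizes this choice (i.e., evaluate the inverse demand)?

The MRS is 3·x_2/x_1. Set MRS = p_1/p_2.
So 3·p_2·x_2 = p_1·x_1; combined with the budget, a share 0.75 of income goes to x_1.
Demand: x_1*(p_1,p_2,m) = 0.75·m/p_1 and x_2* = 0.25·m/p_2.
Set x_1* = 7 in the demand function and solve for p_1: p_1 = 9.

p_1 = 9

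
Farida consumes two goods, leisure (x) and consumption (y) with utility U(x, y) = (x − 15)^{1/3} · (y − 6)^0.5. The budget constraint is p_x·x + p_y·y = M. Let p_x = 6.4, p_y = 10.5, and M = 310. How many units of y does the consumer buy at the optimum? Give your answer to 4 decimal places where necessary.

MRS = (2/3)·(y−6)/(x−15). Tangency with p_x/p_y gives y−6 = (3/2)·(p_x/p_y)·(x−15).
Substituting into the budget: x* = 15 + 0.4·(M − 15·p_x − 6·p_y)/p_x, and y* = 6 + 0.6·(…)/p_y.
Discretionary income = 310 − 15·6.4 − 6·10.5 = 151; y* = 6 + 0.6·151/10.5 = 14.6286.

y* = 14.6286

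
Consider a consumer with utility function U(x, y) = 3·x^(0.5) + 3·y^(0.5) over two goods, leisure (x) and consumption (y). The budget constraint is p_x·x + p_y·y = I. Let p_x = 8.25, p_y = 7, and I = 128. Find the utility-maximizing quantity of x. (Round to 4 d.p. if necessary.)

Numerically y/x = 1.389031, so x* = 128/(8.25 + 7·1.389031) = 7.1217.

x* = 7.1217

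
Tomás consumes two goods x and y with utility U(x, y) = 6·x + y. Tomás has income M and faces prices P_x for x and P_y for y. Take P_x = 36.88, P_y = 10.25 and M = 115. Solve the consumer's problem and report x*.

Perfect substitutes: compare marginal utility per dollar. 6/P_x vs 1/P_y → 0.1627 vs 0.0976.
x gives more utility per dollar, so spend all income on x: x* = M/P_x, y* = 0.
Numerically: x* = 3.1182, y* = 0.

x* = 3.1182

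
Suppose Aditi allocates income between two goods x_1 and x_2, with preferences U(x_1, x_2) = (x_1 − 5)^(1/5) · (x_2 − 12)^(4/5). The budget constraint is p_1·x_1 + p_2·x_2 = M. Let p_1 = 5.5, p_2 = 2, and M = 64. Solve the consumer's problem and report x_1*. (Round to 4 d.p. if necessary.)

x_1* = 5.4545

Let x_1' = x_1−5, x_2' = x_2−12. MRS = (1/4)·x_2'/x_1' = p_1/p_2.
Substituting into the budget: x_1* = 5 + 0.2·(M − 5·p_1 − 12·p_2)/p_1, and x_2* = 12 + 0.8·(…)/p_2.
Discretionary income = 64 − 5·5.5 − 12·2 = 12.5; x_1* = 5 + 0.2·12.5/5.5 = 5.4545.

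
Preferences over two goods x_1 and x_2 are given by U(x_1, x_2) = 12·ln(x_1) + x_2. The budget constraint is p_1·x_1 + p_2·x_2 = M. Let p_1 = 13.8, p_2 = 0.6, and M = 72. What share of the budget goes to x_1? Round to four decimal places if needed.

Set MRS = p_1/p_2: (12/x_1)/1 = p_1/p_2.
So x_1*(p_1,p_2) = 12·p_2/p_1, independent of income; and x_2* = (M − 12·p_2)/p_2.
At the given prices: x_1* = 12·0.6/13.8 = 0.5217, and x_2* = 108.
Expenditure on x_1: 13.8·0.5217 = 7.2; share = 0.1.

share on x_1 = 0.1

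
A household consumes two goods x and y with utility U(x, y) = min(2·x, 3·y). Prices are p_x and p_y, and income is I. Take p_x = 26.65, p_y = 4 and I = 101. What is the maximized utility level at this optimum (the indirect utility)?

Leontief preferences: the optimum is at the kink where x/3 = y/2, i.e. y = (2/3)·x.
Budget: p_x·x + p_y·(2/3)·x = I, so (3·p_x + 2·p_y)·x = 3·I.
Demand: x*(p_x,p_y,I) = 3·I/(3·p_x + 2·p_y), y* = 2·I/(3·p_x + 2·p_y).
Here 3·26.65 + 2·4 = 87.95, giving x* = 3.4451 and y* = 2.2968.
Utility at the optimum: U(3.4451, 2.2968) = 6.8903.

V = 6.8903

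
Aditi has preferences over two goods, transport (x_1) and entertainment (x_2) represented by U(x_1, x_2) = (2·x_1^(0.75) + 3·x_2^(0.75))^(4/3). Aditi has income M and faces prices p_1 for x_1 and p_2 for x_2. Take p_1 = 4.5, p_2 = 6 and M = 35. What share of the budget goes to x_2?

share on x_2 = 0.6811

Numerically x_2/x_1 = 1.601807, so x_1* = 35/(4.5 + 6·1.601807) = 2.4804 and x_2* = 1.601807·2.4804 = 3.9731.
Expenditure on x_2: 6·3.9731 = 23.8384; share = 0.6811.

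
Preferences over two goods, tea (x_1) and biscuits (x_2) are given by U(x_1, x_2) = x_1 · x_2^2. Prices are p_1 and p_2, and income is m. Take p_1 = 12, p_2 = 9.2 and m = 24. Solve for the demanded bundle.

x_1* = 0.6667, x_2* = 1.7391

The MRS is (1/2)·x_2/x_1. Set MRS = p_1/p_2.
So p_2·x_2 = 2·p_1·x_1; combined with the budget, a share 1/3 of income goes to x_1.
Demand: x_1*(p_1,p_2,m) = 1/3·m/p_1 and x_2* = 2/3·m/p_2.
At p_1=12, p_2=9.2, m=24: x_1* = 1/3·24/12 = 0.6667, x_2* = 1.7391.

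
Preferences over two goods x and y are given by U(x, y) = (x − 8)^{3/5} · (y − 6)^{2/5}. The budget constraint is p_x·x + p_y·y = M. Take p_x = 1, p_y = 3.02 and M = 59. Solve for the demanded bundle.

This is Cobb-Douglas in (x−8, y−6): tangency gives 0.6·p_y·(y−6) = 0.4·p_x·(x−8).
After buying the subsistence bundle (8, 6), a share 0.6 of the remaining income goes to x: x* = 8 + 0.6·(M − 8p_x − 6p_y)/p_x.
Discretionary income = 59 − 8·1 − 6·3.02 = 32.88; x* = 8 + 0.6·32.88/1 = 27.728; y* = 6 + 0.4·32.88/3.02 = 10.355.

x* = 27.728, y* = 10.355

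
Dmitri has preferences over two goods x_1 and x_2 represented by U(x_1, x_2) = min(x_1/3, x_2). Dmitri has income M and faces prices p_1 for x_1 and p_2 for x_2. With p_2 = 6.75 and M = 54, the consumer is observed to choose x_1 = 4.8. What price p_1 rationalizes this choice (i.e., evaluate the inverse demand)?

p_1 = 9

Leontief preferences: the optimum is at the kink where x_1/3 = x_2/1, i.e. x_2 = (1/3)·x_1.
Budget: p_1·x_1 + p_2·(1/3)·x_1 = M, so (3·p_1 + p_2)·x_1 = 3·M.
Demand: x_1*(p_1,p_2,M) = 3·M/(3·p_1 + p_2), x_2* = M/(3·p_1 + p_2).
Set x_1* = 4.8 in the demand function and solve for p_1: p_1 = 9.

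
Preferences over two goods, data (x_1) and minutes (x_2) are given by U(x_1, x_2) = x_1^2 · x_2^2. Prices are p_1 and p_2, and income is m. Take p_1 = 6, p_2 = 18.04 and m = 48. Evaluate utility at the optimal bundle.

At p_1=6, p_2=18.04, m=48: x_1* = 0.5·48/6 = 4, x_2* = 1.3304.
Utility at the optimum: U(4, 1.3304) = 28.3184.

V = 28.3184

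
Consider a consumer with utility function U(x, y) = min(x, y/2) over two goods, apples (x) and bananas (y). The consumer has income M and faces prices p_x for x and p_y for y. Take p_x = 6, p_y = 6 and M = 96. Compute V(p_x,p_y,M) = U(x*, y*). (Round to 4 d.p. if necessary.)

Leontief preferences: the optimum is at the kink where x/1 = y/2, i.e. y = 2·x.
Budget: p_x·x + p_y·2·x = M, so (p_x + 2·p_y)·x = M.
Demand: x*(p_x,p_y,M) = M/(p_x + 2·p_y), y* = 2·M/(p_x + 2·p_y).
Here 6 + 2·6 = 18, giving x* = 5.3333 and y* = 10.6667.
Utility at the optimum: U(5.3333, 10.6667) = 5.3333.

V = 5.3333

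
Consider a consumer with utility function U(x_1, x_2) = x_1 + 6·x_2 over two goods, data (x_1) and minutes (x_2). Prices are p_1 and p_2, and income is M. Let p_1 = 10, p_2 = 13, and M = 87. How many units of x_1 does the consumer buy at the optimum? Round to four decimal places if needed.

x_1* = 0

Perfect substitutes: compare marginal utility per dollar. 1/p_1 vs 6/p_2 → 0.1 vs 0.4615.
x_2 gives more utility per dollar, so spend all income on x_2: x_2* = M/p_2, x_1* = 0.
Numerically: x_1* = 0, x_2* = 6.6923.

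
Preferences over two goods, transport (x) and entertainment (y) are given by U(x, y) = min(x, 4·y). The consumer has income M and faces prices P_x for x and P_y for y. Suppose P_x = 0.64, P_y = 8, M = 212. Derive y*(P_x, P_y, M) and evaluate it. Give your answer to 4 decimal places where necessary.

Demand: x*(P_x,P_y,M) = 4·M/(4·P_x + P_y), y* = M/(4·P_x + P_y).
Here 4·0.64 + 8 = 10.56, giving y* = 20.0758.

y* = 20.0758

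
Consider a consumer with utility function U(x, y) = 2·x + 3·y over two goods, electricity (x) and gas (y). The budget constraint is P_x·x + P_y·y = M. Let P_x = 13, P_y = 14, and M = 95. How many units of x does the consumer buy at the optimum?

x* = 0

y gives more utility per dollar, so spend all income on y: y* = M/P_y, x* = 0.
Numerically: x* = 0, y* = 6.7857.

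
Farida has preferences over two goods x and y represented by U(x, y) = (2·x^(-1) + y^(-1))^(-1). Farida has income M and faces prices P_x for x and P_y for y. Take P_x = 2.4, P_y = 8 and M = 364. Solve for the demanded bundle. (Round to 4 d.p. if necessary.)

x* = 66.2012, y* = 25.6396

From the CES first-order condition, 2·(y/x)^(2) = P_x/P_y.
Hence y/x = ((1/2)·P_x/P_y)^(1/(2)), i.e. raised to the 0.5 power.
With the ratio pinned down, the budget gives x* = M/(P_x + P_y·(y/x)) and y* = (y/x)·x*.
Numerically y/x = 0.387298, so x* = 364/(2.4 + 8·0.387298) = 66.2012 and y* = 0.387298·66.2012 = 25.6396.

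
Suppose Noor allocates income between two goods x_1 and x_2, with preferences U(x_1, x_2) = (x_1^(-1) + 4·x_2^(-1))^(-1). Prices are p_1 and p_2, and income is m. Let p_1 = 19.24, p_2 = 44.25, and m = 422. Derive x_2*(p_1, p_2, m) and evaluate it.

x_2* = 7.1721

MU_x_1 ∝ x_1^(-2), MU_x_2 ∝ 4·x_2^(-2), so MRS = (1/4)·(x_2/x_1)^(2) = p_1/p_2.
Solve for the ratio: x_2/x_1 = [4·p_1/p_2]^(0.5).
With the ratio pinned down, the budget gives x_1* = m/(p_1 + p_2·(x_2/x_1)) and x_2* = (x_2/x_1)·x_1*.
Numerically x_2/x_1 = 1.318791, so x_1* = 422/(19.24 + 44.25·1.318791) = 5.4384 and x_2* = 1.318791·5.4384 = 7.1721.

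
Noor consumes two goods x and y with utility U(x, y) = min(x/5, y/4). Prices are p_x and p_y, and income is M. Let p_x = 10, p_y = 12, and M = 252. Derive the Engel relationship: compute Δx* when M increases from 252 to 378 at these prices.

Δx* = 6.4286

Demand: x*(p_x,p_y,M) = 5·M/(5·p_x + 4·p_y), y* = 4·M/(5·p_x + 4·p_y).
Here 5·10 + 4·12 = 98, giving x* = 12.8571.
At M' = 378: x* = 19.2857. Change: 19.2857 − 12.8571 = 6.4286.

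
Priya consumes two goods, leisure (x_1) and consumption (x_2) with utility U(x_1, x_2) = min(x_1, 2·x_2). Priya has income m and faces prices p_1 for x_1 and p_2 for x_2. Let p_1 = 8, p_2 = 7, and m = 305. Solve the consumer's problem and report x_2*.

Demand: x_1*(p_1,p_2,m) = 2·m/(2·p_1 + p_2), x_2* = m/(2·p_1 + p_2).
Here 2·8 + 7 = 23, giving x_2* = 13.2609.

x_2* = 13.2609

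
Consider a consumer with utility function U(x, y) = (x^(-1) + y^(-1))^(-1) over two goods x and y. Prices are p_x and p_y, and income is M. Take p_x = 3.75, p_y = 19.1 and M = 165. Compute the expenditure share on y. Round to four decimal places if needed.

share on y = 0.693

MRS = MU_x/MU_y = (y/x)^(2). Set equal to p_x/p_y.
Solve for the ratio: y/x = [p_x/p_y]^(0.5).
With the ratio pinned down, the budget gives x* = M/(p_x + p_y·(y/x)) and y* = (y/x)·x*.
Numerically y/x = 0.443097, so x* = 165/(3.75 + 19.1·0.443097) = 13.51 and y* = 0.443097·13.51 = 5.9863.
Expenditure on y: 19.1·5.9863 = 114.3374; share = 0.693.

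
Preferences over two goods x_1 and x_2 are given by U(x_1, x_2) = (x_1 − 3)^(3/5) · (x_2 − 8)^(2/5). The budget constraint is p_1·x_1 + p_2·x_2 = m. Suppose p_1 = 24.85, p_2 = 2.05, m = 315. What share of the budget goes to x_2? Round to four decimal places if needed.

share on x_2 = 0.3366

This is Cobb-Douglas in (x_1−3, x_2−8): tangency gives 0.6·p_2·(x_2−8) = 0.4·p_1·(x_1−3).
After buying the subsistence bundle (3, 8), a share 0.6 of the remaining income goes to x_1: x_1* = 3 + 0.6·(m − 3p_1 − 8p_2)/p_1.
Discretionary income = 315 − 3·24.85 − 8·2.05 = 224.05; x_1* = 3 + 0.6·224.05/24.85 = 8.4097; x_2* = 8 + 0.4·224.05/2.05 = 51.7171.
Expenditure on x_2: 2.05·51.7171 = 106.02; share = 0.3366.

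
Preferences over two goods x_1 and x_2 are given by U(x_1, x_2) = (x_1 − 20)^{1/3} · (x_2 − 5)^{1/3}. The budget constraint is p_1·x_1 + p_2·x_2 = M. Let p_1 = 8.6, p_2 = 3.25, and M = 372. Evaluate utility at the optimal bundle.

V = 6.7092

MRS = (x_2−5)/(x_1−20). Tangency with p_1/p_2 gives x_2−5 = (p_1/p_2)·(x_1−20).
After buying the subsistence bundle (20, 5), a share 0.5 of the remaining income goes to x_1: x_1* = 20 + 0.5·(M − 20p_1 − 5p_2)/p_1.
Discretionary income = 372 − 20·8.6 − 5·3.25 = 183.75; x_1* = 20 + 0.5·183.75/8.6 = 30.6831; x_2* = 5 + 0.5·183.75/3.25 = 33.2692.
Utility at the optimum: U(30.6831, 33.2692) = 6.7092.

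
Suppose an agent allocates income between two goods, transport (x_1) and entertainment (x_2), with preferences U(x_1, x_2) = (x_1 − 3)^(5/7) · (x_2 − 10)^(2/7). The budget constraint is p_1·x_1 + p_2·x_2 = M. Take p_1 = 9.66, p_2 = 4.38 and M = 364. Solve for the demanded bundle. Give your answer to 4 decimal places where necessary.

x_1* = 24.5336, x_2* = 28.9967

Substituting into the budget: x_1* = 3 + 5/7·(M − 3·p_1 − 10·p_2)/p_1, and x_2* = 10 + 2/7·(…)/p_2.
Discretionary income = 364 − 3·9.66 − 10·4.38 = 291.22; x_1* = 3 + 5/7·291.22/9.66 = 24.5336; x_2* = 10 + 2/7·291.22/4.38 = 28.9967.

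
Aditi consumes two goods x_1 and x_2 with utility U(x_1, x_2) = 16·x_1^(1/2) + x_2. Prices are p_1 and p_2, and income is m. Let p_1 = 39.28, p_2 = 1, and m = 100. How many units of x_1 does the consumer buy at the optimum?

x_1* = 0.0415

Utility is quasi-linear in x_2; the FOC for x_1 is 8/√x_1 = p_1/p_2.
Thus x_1* = (8·p_2/p_1)² — independent of m — with the rest of income spent on x_2.
Plugging in: x_1* = (8·1/39.28)² = 0.0415.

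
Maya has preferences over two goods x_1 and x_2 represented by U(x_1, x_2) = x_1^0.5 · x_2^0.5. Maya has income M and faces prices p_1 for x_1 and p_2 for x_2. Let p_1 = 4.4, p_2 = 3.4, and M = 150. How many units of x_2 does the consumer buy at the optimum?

The MRS is x_2/x_1. Set MRS = p_1/p_2.
So 0.5·p_2·x_2 = 0.5·p_1·x_1; combined with the budget, a share 0.5 of income goes to x_1.
Demand: x_1*(p_1,p_2,M) = 0.5·M/p_1 and x_2* = 0.5·M/p_2.
At p_1=4.4, p_2=3.4, M=150: x_2* = 0.5·150/3.4 = 22.0588.

x_2* = 22.0588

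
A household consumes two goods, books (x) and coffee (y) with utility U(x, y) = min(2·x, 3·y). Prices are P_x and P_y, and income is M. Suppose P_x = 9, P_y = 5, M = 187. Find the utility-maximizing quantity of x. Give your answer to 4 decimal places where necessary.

x* = 15.1622

With perfect complements, no substitution: consume in ratio x:y = 3:2.
Budget: P_x·x + P_y·(2/3)·x = M, so (3·P_x + 2·P_y)·x = 3·M.
Demand: x*(P_x,P_y,M) = 3·M/(3·P_x + 2·P_y), y* = 2·M/(3·P_x + 2·P_y).
Here 3·9 + 2·5 = 37, giving x* = 15.1622.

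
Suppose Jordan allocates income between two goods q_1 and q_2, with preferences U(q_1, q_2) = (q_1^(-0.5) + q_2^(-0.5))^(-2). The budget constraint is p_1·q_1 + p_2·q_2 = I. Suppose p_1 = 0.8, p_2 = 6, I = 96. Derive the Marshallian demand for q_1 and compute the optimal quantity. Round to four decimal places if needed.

q_1* = 40.5757

MRS = MU_q_1/MU_q_2 = (q_2/q_1)^(1.5). Set equal to p_1/p_2.
Hence q_2/q_1 = (p_1/p_2)^(1/(1.5)), i.e. raised to the 2/3 power.
With the ratio pinned down, the budget gives q_1* = I/(p_1 + p_2·(q_2/q_1)) and q_2* = (q_2/q_1)·q_1*.
Numerically q_2/q_1 = 0.260991, so q_1* = 96/(0.8 + 6·0.260991) = 40.5757.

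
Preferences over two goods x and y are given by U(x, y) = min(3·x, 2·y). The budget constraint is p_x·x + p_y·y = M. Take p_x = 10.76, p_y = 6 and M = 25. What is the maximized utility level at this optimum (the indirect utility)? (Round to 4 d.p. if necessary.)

With perfect complements, no substitution: consume in ratio x:y = 2:3.
Budget: p_x·x + p_y·(3/2)·x = M, so (2·p_x + 3·p_y)·x = 2·M.
Demand: x*(p_x,p_y,M) = 2·M/(2·p_x + 3·p_y), y* = 3·M/(2·p_x + 3·p_y).
Here 2·10.76 + 3·6 = 39.52, giving x* = 1.2652 and y* = 1.8978.
Utility at the optimum: U(1.2652, 1.8978) = 3.7955.

V = 3.7955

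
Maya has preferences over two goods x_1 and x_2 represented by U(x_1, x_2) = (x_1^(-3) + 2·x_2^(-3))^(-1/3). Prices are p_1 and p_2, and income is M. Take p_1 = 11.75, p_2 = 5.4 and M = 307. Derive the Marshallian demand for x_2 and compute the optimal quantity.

MU_x_1 ∝ x_1^(-4), MU_x_2 ∝ 2·x_2^(-4), so MRS = (1/2)·(x_2/x_1)^(4) = p_1/p_2.
Hence x_2/x_1 = (2·p_1/p_2)^(1/(4)), i.e. raised to the 0.25 power.
Substitute x_2 = (x_2/x_1)·x_1 into the budget: x_1* = M/(p_1 + p_2·(x_2/x_1)).
Numerically x_2/x_1 = 1.444337, so x_1* = 307/(11.75 + 5.4·1.444337) = 15.7038 and x_2* = 1.444337·15.7038 = 22.6816.

x_2* = 22.6816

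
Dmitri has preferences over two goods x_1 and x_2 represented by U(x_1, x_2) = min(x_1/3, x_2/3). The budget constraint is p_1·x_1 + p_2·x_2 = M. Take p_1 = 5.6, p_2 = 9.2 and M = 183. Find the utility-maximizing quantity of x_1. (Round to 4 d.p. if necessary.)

x_1* = 12.3649

With perfect complements, no substitution: consume in ratio x_1:x_2 = 3:3.
Budget: p_1·x_1 + p_2·x_1 = M, so (3·p_1 + 3·p_2)·x_1 = 3·M.
Demand: x_1*(p_1,p_2,M) = 3·M/(3·p_1 + 3·p_2), x_2* = 3·M/(3·p_1 + 3·p_2).
Here 3·5.6 + 3·9.2 = 44.4, giving x_1* = 12.3649.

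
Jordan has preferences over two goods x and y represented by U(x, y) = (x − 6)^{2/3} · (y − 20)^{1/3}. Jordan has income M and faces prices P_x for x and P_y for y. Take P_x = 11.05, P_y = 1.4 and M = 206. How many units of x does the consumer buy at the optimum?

Let x' = x−6, y' = y−20. MRS = 2·y'/x' = P_x/P_y.
After buying the subsistence bundle (6, 20), a share 2/3 of the remaining income goes to x: x* = 6 + 2/3·(M − 6P_x − 20P_y)/P_x.
Discretionary income = 206 − 6·11.05 − 20·1.4 = 111.7; x* = 6 + 2/3·111.7/11.05 = 12.7391.

x* = 12.7391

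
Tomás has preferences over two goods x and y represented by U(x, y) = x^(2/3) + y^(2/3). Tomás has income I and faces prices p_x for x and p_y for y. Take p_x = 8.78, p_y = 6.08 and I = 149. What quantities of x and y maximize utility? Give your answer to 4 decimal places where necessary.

x* = 5.5003, y* = 16.5637

Substitute y = (y/x)·x into the budget: x* = I/(p_x + p_y·(y/x)).
Numerically y/x = 3.01143, so x* = 149/(8.78 + 6.08·3.01143) = 5.5003 and y* = 3.01143·5.5003 = 16.5637.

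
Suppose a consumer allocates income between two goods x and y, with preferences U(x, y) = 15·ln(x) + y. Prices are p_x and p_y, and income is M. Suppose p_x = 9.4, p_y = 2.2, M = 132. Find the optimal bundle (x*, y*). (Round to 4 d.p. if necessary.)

x* = 3.5106, y* = 45

MU_x = 15/x, MU_y = 1. Tangency: 15/x = p_x/p_y.
So x*(p_x,p_y) = 15·p_y/p_x, independent of income; and y* = (M − 15·p_y)/p_y.
At the given prices: x* = 15·2.2/9.4 = 3.5106, and y* = 45.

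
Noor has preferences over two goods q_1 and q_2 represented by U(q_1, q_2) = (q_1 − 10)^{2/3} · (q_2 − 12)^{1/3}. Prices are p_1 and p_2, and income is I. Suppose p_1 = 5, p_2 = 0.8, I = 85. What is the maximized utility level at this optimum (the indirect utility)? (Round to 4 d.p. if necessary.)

MRS = 2·(q_2−12)/(q_1−10). Tangency with p_1/p_2 gives q_2−12 = (1/2)·(p_1/p_2)·(q_1−10).
After buying the subsistence bundle (10, 12), a share 2/3 of the remaining income goes to q_1: q_1* = 10 + 2/3·(I − 10p_1 − 12p_2)/p_1.
Discretionary income = 85 − 10·5 − 12·0.8 = 25.4; q_1* = 10 + 2/3·25.4/5 = 13.3867; q_2* = 12 + 1/3·25.4/0.8 = 22.5833.
Utility at the optimum: U(13.3867, 22.5833) = 4.9513.

V = 4.9513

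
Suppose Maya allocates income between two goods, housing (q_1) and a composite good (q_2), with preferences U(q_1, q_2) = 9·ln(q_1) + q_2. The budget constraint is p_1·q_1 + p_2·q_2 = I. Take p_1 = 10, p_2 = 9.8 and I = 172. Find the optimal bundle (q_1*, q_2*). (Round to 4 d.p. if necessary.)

MU_q_1 = 9/q_1, MU_q_2 = 1. Tangency: 9/q_1 = p_1/p_2.
So q_1*(p_1,p_2) = 9·p_2/p_1, independent of income; and q_2* = (I − 9·p_2)/p_2.
At the given prices: q_1* = 9·9.8/10 = 8.82, and q_2* = 8.551.

q_1* = 8.82, q_2* = 8.551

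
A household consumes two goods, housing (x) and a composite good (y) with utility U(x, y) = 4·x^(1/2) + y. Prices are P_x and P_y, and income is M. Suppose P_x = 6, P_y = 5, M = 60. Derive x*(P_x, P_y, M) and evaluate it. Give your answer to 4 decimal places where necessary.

Solve: √x = 2·P_y/P_x, so x*(P_x,P_y) = (2·P_y/P_x)², and y* = (M − P_x·x*)/P_y.
Plugging in: x* = (2·5/6)² = 2.7778.

x* = 2.7778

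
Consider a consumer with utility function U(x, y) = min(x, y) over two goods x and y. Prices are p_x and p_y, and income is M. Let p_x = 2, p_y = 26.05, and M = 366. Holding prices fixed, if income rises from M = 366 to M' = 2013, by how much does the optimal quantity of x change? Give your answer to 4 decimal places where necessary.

Leontief preferences: the optimum is at the kink where x/1 = y/1, i.e. y = x.
Budget: p_x·x + p_y·x = M, so (p_x + p_y)·x = M.
Demand: x*(p_x,p_y,M) = M/(p_x + p_y), y* = M/(p_x + p_y).
Here 2 + 26.05 = 28.05, giving x* = 13.0481.
At M' = 2013: x* = 71.7647. Change: 71.7647 − 13.0481 = 58.7166.

Δx* = 58.7166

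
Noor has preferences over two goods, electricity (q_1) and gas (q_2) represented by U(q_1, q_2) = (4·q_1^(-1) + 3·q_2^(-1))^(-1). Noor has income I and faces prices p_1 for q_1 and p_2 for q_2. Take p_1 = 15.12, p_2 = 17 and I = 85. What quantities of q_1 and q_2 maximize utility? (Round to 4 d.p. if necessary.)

q_1* = 2.9306, q_2* = 2.3935

MRS = MU_q_1/MU_q_2 = (4/3)·(q_2/q_1)^(2). Set equal to p_1/p_2.
Solve for the ratio: q_2/q_1 = [(3/4)·p_1/p_2]^(0.5).
Substitute q_2 = (q_2/q_1)·q_1 into the budget: q_1* = I/(p_1 + p_2·(q_2/q_1)).
Numerically q_2/q_1 = 0.816737, so q_1* = 85/(15.12 + 17·0.816737) = 2.9306 and q_2* = 0.816737·2.9306 = 2.3935.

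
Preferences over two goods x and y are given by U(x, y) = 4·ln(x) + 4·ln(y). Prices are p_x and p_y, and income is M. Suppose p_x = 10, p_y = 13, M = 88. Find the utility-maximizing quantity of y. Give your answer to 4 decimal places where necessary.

y* = 3.3846

The MRS is y/x. Set MRS = p_x/p_y.
So 4·p_y·y = 4·p_x·x; combined with the budget, a share 0.5 of income goes to x.
Demand: x*(p_x,p_y,M) = 0.5·M/p_x and y* = 0.5·M/p_y.
At p_x=10, p_y=13, M=88: y* = 0.5·88/13 = 3.3846.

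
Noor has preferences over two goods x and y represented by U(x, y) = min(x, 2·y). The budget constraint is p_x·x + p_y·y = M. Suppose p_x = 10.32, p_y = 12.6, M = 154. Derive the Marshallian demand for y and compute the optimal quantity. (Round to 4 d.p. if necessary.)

With perfect complements, no substitution: consume in ratio x:y = 2:1.
Budget: p_x·x + p_y·(1/2)·x = M, so (2·p_x + p_y)·x = 2·M.
Demand: x*(p_x,p_y,M) = 2·M/(2·p_x + p_y), y* = M/(2·p_x + p_y).
Here 2·10.32 + 12.6 = 33.24, giving y* = 4.633.

y* = 4.633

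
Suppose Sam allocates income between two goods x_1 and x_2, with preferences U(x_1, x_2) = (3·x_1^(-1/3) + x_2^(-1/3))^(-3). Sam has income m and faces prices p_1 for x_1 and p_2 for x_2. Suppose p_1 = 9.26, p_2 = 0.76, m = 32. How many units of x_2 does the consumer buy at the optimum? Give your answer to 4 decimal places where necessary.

MU_x_1 ∝ 3·x_1^(-4/3), MU_x_2 ∝ x_2^(-4/3), so MRS = 3·(x_2/x_1)^(4/3) = p_1/p_2.
Solve for the ratio: x_2/x_1 = [(1/3)·p_1/p_2]^(0.75).
With the ratio pinned down, the budget gives x_1* = m/(p_1 + p_2·(x_2/x_1)) and x_2* = (x_2/x_1)·x_1*.
Numerically x_2/x_1 = 2.860929, so x_1* = 32/(9.26 + 0.76·2.860929) = 2.7986 and x_2* = 2.860929·2.7986 = 8.0066.

x_2* = 8.0066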